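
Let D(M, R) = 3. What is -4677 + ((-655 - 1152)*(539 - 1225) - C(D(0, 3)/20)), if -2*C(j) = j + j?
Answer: 24698503/20 ≈ 1.2349e+6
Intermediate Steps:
C(j) = -j (C(j) = -(j + j)/2 = -j)
-4677 + ((-655 - 1152)*(539 - 1225) - C(D(0, 3)/20)) = -4677 + ((-655 - 1152)*(539 - 1225) - (-1)*3/20) = -4677 + (-1807*(-686) - (-1)*3*(1/20)) = -4677 + (1239602 - (-1)*3/20) = -4677 + (1239602 - 1*(-3/20)) = -4677 + (1239602 + 3/20) = -4677 + 24792043/20 = 24698503/20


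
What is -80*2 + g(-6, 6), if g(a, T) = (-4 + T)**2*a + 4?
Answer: -180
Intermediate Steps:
g(a, T) = 4 + a*(-4 + T)**2 (g(a, T) = a*(-4 + T)**2 + 4 = 4 + a*(-4 + T)**2)
-80*2 + g(-6, 6) = -80*2 + (4 - 6*(-4 + 6)**2) = -40*4 + (4 - 6*2**2) = -160 + (4 - 6*4) = -160 + (4 - 24) = -160 - 20 = -180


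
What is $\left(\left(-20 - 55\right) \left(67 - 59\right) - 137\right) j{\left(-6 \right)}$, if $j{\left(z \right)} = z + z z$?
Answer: $-22110$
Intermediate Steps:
$j{\left(z \right)} = z + z^{2}$
$\left(\left(-20 - 55\right) \left(67 - 59\right) - 137\right) j{\left(-6 \right)} = \left(\left(-20 - 55\right) \left(67 - 59\right) - 137\right) \left(- 6 \left(1 - 6\right)\right) = \left(\left(-75\right) 8 - 137\right) \left(\left(-6\right) \left(-5\right)\right) = \left(-600 - 137\right) 30 = \left(-737\right) 30 = -22110$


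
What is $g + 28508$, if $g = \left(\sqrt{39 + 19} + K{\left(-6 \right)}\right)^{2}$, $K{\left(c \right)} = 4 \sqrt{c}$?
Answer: $28470 + 16 i \sqrt{87} \approx 28470.0 + 149.24 i$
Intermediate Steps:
$g = \left(\sqrt{58} + 4 i \sqrt{6}\right)^{2}$ ($g = \left(\sqrt{39 + 19} + 4 \sqrt{-6}\right)^{2} = \left(\sqrt{58} + 4 i \sqrt{6}\right)^{2} \approx -38.0 + 149.24 i$)
$g + 28508 = \left(-38 + 16 i \sqrt{87}\right) + 28508 = 28470 + 16 i \sqrt{87}$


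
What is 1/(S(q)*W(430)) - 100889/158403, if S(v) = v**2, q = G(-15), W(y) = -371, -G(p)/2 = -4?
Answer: -342238117/537302976 ≈ -0.63696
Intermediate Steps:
G(p) = 8 (G(p) = -2*(-4) = 8)
q = 8
1/(S(q)*W(430)) - 100889/158403 = 1/(8**2*(-371)) - 100889/158403 = -1/371/64 - 100889*1/158403 = (1/64)*(-1/371) - 100889/158403 = -1/23744 - 100889/158403 = -342238117/537302976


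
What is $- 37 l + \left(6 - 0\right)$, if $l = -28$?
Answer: $1042$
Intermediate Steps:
$- 37 l + \left(6 - 0\right) = \left(-37\right) \left(-28\right) + \left(6 - 0\right) = 1036 + \left(6 + 0\right) = 1036 + 6 = 1042$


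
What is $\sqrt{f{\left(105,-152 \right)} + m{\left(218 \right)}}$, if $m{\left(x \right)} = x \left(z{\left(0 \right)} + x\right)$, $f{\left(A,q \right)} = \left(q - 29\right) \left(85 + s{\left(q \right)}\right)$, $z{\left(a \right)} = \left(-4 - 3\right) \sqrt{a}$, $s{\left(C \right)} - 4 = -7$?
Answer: $\sqrt{32682} \approx 180.78$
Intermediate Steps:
$s{\left(C \right)} = -3$ ($s{\left(C \right)} = 4 - 7 = -3$)
$z{\left(a \right)} = - 7 \sqrt{a}$
$f{\left(A,q \right)} = -2378 + 82 q$ ($f{\left(A,q \right)} = \left(q - 29\right) \left(85 - 3\right) = \left(-29 + q\right) 82 = -2378 + 82 q$)
$m{\left(x \right)} = x^{2}$ ($m{\left(x \right)} = x \left(- 7 \sqrt{0} + x\right) = x \left(\left(-7\right) 0 + x\right) = x \left(0 + x\right) = x x = x^{2}$)
$\sqrt{f{\left(105,-152 \right)} + m{\left(218 \right)}} = \sqrt{\left(-2378 + 82 \left(-152\right)\right) + 218^{2}} = \sqrt{\left(-2378 - 12464\right) + 47524} = \sqrt{-14842 + 47524} = \sqrt{32682}$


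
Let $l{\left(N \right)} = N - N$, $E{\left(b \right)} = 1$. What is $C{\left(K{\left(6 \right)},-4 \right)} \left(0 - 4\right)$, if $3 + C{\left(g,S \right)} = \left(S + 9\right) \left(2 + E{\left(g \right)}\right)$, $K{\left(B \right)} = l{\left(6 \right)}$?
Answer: $-48$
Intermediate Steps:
$l{\left(N \right)} = 0$
$K{\left(B \right)} = 0$
$C{\left(g,S \right)} = 24 + 3 S$ ($C{\left(g,S \right)} = -3 + \left(S + 9\right) \left(2 + 1\right) = -3 + \left(9 + S\right) 3 = -3 + \left(27 + 3 S\right) = 24 + 3 S$)
$C{\left(K{\left(6 \right)},-4 \right)} \left(0 - 4\right) = \left(24 + 3 \left(-4\right)\right) \left(0 - 4\right) = \left(24 - 12\right) \left(-4\right) = 12 \left(-4\right) = -48$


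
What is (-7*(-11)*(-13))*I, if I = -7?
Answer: 7007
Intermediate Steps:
(-7*(-11)*(-13))*I = (-7*(-11)*(-13))*(-7) = (77*(-13))*(-7) = -1001*(-7) = 7007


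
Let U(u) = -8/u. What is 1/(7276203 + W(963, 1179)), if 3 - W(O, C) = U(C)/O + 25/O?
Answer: 1135377/8261236910195 ≈ 1.3743e-7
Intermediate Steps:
W(O, C) = 3 - 25/O + 8/(C*O) (W(O, C) = 3 - ((-8/C)/O + 25/O) = 3 - (-8/(C*O) + 25/O) = 3 - (25/O - 8/(C*O)) = 3 + (-25/O + 8/(C*O)) = 3 - 25/O + 8/(C*O))
1/(7276203 + W(963, 1179)) = 1/(7276203 + (3 - 25/963 + 8/(1179*963))) = 1/(7276203 + (3 - 25*1/963 + 8*(1/1179)*(1/963))) = 1/(7276203 + (3 - 25/963 + 8/1135377)) = 1/(7276203 + 3376664/1135377) = 1/(8261236910195/1135377) = 1135377/8261236910195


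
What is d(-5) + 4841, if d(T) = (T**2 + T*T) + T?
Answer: 4886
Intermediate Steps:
d(T) = T + 2*T**2 (d(T) = (T**2 + T**2) + T = 2*T**2 + T = T + 2*T**2)
d(-5) + 4841 = -5*(1 + 2*(-5)) + 4841 = -5*(1 - 10) + 4841 = -5*(-9) + 4841 = 45 + 4841 = 4886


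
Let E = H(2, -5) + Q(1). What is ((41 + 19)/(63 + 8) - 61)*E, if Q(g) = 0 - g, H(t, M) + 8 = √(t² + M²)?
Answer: 38439/71 - 4271*√29/71 ≈ 217.45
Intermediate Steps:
H(t, M) = -8 + √(M² + t²) (H(t, M) = -8 + √(t² + M²) = -8 + √(M² + t²))
Q(g) = -g
E = -9 + √29 (E = (-8 + √((-5)² + 2²)) - 1*1 = (-8 + √(25 + 4)) - 1 = (-8 + √29) - 1 = -9 + √29 ≈ -3.6148)
((41 + 19)/(63 + 8) - 61)*E = ((41 + 19)/(63 + 8) - 61)*(-9 + √29) = (60/71 - 61)*(-9 + √29) = -4271*(-9 + √29)/71 = 38439/71 - 4271*√29/71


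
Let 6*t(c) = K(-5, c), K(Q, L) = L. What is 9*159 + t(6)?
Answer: 1432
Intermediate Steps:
t(c) = c/6
9*159 + t(6) = 9*159 + (⅙)*6 = 1431 + 1 = 1432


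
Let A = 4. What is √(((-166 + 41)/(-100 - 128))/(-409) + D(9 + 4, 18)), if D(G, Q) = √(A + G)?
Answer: √(-2914125 + 2173983876*√17)/46626 ≈ 2.0302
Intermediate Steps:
D(G, Q) = √(4 + G)
√(((-166 + 41)/(-100 - 128))/(-409) + D(9 + 4, 18)) = √(((-166 + 41)/(-100 - 128))/(-409) + √(4 + (9 + 4))) = √(-125/(-228)*(-1/409) + √(4 + 13)) = √(-125*(-1/228)*(-1/409) + √17) = √((125/228)*(-1/409) + √17) = √(-125/93252 + √17)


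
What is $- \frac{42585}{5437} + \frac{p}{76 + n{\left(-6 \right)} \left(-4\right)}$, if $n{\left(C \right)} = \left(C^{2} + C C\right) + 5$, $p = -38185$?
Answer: $\frac{197732125}{1261384} \approx 156.76$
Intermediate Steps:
$n{\left(C \right)} = 5 + 2 C^{2}$ ($n{\left(C \right)} = \left(C^{2} + C^{2}\right) + 5 = 2 C^{2} + 5 = 5 + 2 C^{2}$)
$- \frac{42585}{5437} + \frac{p}{76 + n{\left(-6 \right)} \left(-4\right)} = - \frac{42585}{5437} - \frac{38185}{76 + \left(5 + 2 \left(-6\right)^{2}\right) \left(-4\right)} = \left(-42585\right) \frac{1}{5437} - \frac{38185}{76 + \left(5 + 2 \cdot 36\right) \left(-4\right)} = - \frac{42585}{5437} - \frac{38185}{76 + \left(5 + 72\right) \left(-4\right)} = - \frac{42585}{5437} - \frac{38185}{76 + 77 \left(-4\right)} = - \frac{42585}{5437} - \frac{38185}{76 - 308} = - \frac{42585}{5437} - \frac{38185}{-232} = - \frac{42585}{5437} - - \frac{38185}{232} = - \frac{42585}{5437} + \frac{38185}{232} = \frac{197732125}{1261384}$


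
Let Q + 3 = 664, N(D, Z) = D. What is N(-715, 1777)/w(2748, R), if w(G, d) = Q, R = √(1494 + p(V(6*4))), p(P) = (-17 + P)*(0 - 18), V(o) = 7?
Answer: -715/661 ≈ -1.0817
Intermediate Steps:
Q = 661 (Q = -3 + 664 = 661)
p(P) = 306 - 18*P (p(P) = (-17 + P)*(-18) = 306 - 18*P)
R = 3*√186 (R = √(1494 + (306 - 18*7)) = √(1494 + (306 - 126)) = √(1494 + 180) = √1674 = 3*√186 ≈ 40.915)
w(G, d) = 661
N(-715, 1777)/w(2748, R) = -715/661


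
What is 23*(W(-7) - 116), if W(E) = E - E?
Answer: -2668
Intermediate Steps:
W(E) = 0
23*(W(-7) - 116) = 23*(0 - 116) = 23*(-116) = -2668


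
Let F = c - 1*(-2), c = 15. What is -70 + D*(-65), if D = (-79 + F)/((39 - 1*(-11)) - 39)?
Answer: 3260/11 ≈ 296.36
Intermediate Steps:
F = 17 (F = 15 - 1*(-2) = 15 + 2 = 17)
D = -62/11 (D = (-79 + 17)/((39 - 1*(-11)) - 39) = -62/((39 + 11) - 39) = -62/(50 - 39) = -62/11 ≈ -5.6364)
-70 + D*(-65) = -70 - 62/11*(-65) = -70 + 4030/11 = 3260/11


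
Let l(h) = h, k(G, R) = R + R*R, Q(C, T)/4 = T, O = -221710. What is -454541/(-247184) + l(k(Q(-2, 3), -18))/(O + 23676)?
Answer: 44969467045/24475418128 ≈ 1.8373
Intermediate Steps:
Q(C, T) = 4*T
k(G, R) = R + R²
-454541/(-247184) + l(k(Q(-2, 3), -18))/(O + 23676) = -454541/(-247184) + (-18*(1 - 18))/(-221710 + 23676) = -454541*(-1/247184) - 18*(-17)/(-198034) = 454541/247184 + 306*(-1/198034) = 454541/247184 - 153/99017 = 44969467045/24475418128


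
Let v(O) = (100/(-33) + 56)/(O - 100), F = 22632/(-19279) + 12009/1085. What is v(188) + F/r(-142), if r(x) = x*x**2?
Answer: 13086642024219887/21741319571931960 ≈ 0.60192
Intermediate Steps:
F = 206965791/20917715 (F = 22632*(-1/19279) + 12009*(1/1085) = -22632/19279 + 12009/1085 = 206965791/20917715 ≈ 9.8943)
r(x) = x**3
v(O) = 1748/(33*(-100 + O)) (v(O) = (100*(-1/33) + 56)/(-100 + O) = (-100/33 + 56)/(-100 + O) = 1748/(33*(-100 + O)))
v(188) + F/r(-142) = 1748/(33*(-100 + 188)) + 206965791/(20917715*((-142)**3)) = (1748/33)/88 + (206965791/20917715)/(-2863288) = (1748/33)*(1/88) + (206965791/20917715)*(-1/2863288) = 437/726 - 206965791/59893442346920 = 13086642024219887/21741319571931960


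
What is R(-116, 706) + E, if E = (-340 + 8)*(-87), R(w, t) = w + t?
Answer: 29474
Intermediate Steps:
R(w, t) = t + w
E = 28884 (E = -332*(-87) = 28884)
R(-116, 706) + E = (706 - 116) + 28884 = 590 + 28884 = 29474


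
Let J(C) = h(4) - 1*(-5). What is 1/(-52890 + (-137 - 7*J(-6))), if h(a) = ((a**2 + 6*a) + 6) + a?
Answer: -1/53412 ≈ -1.8722e-5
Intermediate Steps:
h(a) = 6 + a**2 + 7*a (h(a) = (6 + a**2 + 6*a) + a = 6 + a**2 + 7*a)
J(C) = 55 (J(C) = (6 + 4**2 + 7*4) - 1*(-5) = (6 + 16 + 28) + 5 = 50 + 5 = 55)
1/(-52890 + (-137 - 7*J(-6))) = 1/(-52890 + (-137 - 7*55)) = 1/(-52890 + (-137 - 385)) = 1/(-52890 - 522) = 1/(-53412) = -1/53412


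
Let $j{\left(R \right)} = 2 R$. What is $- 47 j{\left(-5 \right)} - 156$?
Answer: $314$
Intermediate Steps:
$- 47 j{\left(-5 \right)} - 156 = - 47 \cdot 2 \left(-5\right) - 156 = \left(-47\right) \left(-10\right) - 156 = 470 - 156 = 314$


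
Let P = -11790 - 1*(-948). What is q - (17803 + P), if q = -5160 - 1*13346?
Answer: -25467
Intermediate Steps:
P = -10842 (P = -11790 + 948 = -10842)
q = -18506 (q = -5160 - 13346 = -18506)
q - (17803 + P) = -18506 - (17803 - 10842) = -18506 - 1*6961 = -18506 - 6961 = -25467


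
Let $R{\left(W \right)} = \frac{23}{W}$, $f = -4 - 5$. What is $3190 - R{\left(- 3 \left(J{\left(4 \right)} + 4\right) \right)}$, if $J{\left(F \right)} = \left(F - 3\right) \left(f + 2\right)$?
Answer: $\frac{28687}{9} \approx 3187.4$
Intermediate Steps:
$f = -9$
$J{\left(F \right)} = 21 - 7 F$ ($J{\left(F \right)} = \left(F - 3\right) \left(-9 + 2\right) = \left(-3 + F\right) \left(-7\right) = 21 - 7 F$)
$3190 - R{\left(- 3 \left(J{\left(4 \right)} + 4\right) \right)} = 3190 - \frac{23}{\left(-3\right) \left(\left(21 - 28\right) + 4\right)} = 3190 - \frac{23}{\left(-3\right) \left(-7 + 4\right)} = 3190 - \frac{23}{\left(-3\right) \left(-3\right)} = 3190 - \frac{23}{9} = \frac{28687}{9}$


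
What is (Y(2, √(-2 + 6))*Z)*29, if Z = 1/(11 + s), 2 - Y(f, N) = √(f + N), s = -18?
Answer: 0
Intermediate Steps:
Y(f, N) = 2 - √(N + f) (Y(f, N) = 2 - √(f + N) = 2 - √(N + f))
Z = -⅐ (Z = 1/(11 - 18) = 1/(-7) = -⅐ ≈ -0.14286)
(Y(2, √(-2 + 6))*Z)*29 = ((2 - √(√(-2 + 6) + 2))*(-⅐))*29 = ((2 - √(√4 + 2))*(-⅐))*29 = ((2 - √(2 + 2))*(-⅐))*29 = ((2 - √4)*(-⅐))*29 = ((2 - 1*2)*(-⅐))*29 = ((2 - 2)*(-⅐))*29 = (0*(-⅐))*29 = 0*29 = 0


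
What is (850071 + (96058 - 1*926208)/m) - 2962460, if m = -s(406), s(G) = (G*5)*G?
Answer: -174098793587/82418 ≈ -2.1124e+6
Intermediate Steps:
s(G) = 5*G² (s(G) = (5*G)*G = 5*G²)
m = -824180 (m = -5*406² = -5*164836 = -1*824180 = -824180)
(850071 + (96058 - 1*926208)/m) - 2962460 = (850071 + (96058 - 1*926208)/(-824180)) - 2962460 = (850071 + (96058 - 926208)*(-1/824180)) - 2962460 = (850071 - 830150*(-1/824180)) - 2962460 = (850071 + 83015/82418) - 2962460 = 70061234693/82418 - 2962460 = -174098793587/82418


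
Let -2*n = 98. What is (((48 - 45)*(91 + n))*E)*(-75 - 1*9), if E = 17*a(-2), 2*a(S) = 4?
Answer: -359856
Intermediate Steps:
n = -49 (n = -1/2*98 = -49)
a(S) = 2 (a(S) = (1/2)*4 = 2)
E = 34 (E = 17*2 = 34)
(((48 - 45)*(91 + n))*E)*(-75 - 1*9) = (((48 - 45)*(91 - 49))*34)*(-75 - 1*9) = ((3*42)*34)*(-75 - 9) = (126*34)*(-84) = 4284*(-84) = -359856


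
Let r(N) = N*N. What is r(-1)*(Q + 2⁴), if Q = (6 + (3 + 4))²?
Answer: 185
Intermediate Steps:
r(N) = N²
Q = 169 (Q = (6 + 7)² = 13² = 169)
r(-1)*(Q + 2⁴) = (-1)²*(169 + 2⁴) = 1*(169 + 16) = 1*185 = 185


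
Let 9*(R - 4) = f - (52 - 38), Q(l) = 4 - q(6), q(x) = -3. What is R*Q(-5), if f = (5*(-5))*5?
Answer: -721/9 ≈ -80.111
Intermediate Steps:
Q(l) = 7 (Q(l) = 4 - 1*(-3) = 4 + 3 = 7)
f = -125 (f = -25*5 = -125)
R = -103/9 (R = 4 + (-125 - (52 - 38))/9 = 4 + (-125 - 1*14)/9 = 4 + (-125 - 14)/9 = 4 + (1/9)*(-139) = 4 - 139/9 = -103/9 ≈ -11.444)
R*Q(-5) = -103/9*7 = -721/9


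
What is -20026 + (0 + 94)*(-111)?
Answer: -30460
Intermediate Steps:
-20026 + (0 + 94)*(-111) = -20026 + 94*(-111) = -20026 - 10434 = -30460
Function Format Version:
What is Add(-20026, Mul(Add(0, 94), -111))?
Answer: -30460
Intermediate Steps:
Add(-20026, Mul(Add(0, 94), -111)) = Add(-20026, Mul(94, -111)) = Add(-20026, -10434) = -30460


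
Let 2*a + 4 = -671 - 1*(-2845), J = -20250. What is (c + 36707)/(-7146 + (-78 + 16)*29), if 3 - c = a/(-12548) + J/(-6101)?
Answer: -2810099347665/684711032512 ≈ -4.1041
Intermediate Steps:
a = 1085 (a = -2 + (-671 - 1*(-2845))/2 = -2 + (-671 + 2845)/2 = -2 + (1/2)*2174 = -2 + 1087 = 1085)
c = -17811371/76555348 (c = 3 - (1085/(-12548) - 20250/(-6101)) = 3 - (1085*(-1/12548) - 20250*(-1/6101)) = 3 - (-1085/12548 + 20250/6101) = 3 - 1*247477415/76555348 = 3 - 247477415/76555348 = -17811371/76555348 ≈ -0.23266)
(c + 36707)/(-7146 + (-78 + 16)*29) = (-17811371/76555348 + 36707)/(-7146 + (-78 + 16)*29) = 2810099347665/(76555348*(-7146 - 62*29)) = 2810099347665/(76555348*(-7146 - 1798)) = (2810099347665/76555348)/(-8944) = (2810099347665/76555348)*(-1/8944) = -2810099347665/684711032512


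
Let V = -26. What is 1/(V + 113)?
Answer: 1/87 ≈ 0.011494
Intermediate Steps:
1/(V + 113) = 1/(-26 + 113) = 1/87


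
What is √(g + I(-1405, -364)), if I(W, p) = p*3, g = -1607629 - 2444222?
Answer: 3*I*√450327 ≈ 2013.2*I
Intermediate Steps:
g = -4051851
I(W, p) = 3*p
√(g + I(-1405, -364)) = √(-4051851 + 3*(-364)) = √(-4051851 - 1092) = √(-4052943) = 3*I*√450327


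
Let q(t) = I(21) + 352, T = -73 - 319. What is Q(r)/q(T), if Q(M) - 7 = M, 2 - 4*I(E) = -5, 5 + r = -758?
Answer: -3024/1415 ≈ -2.1371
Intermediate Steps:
r = -763 (r = -5 - 758 = -763)
I(E) = 7/4 (I(E) = ½ - ¼*(-5) = ½ + 5/4 = 7/4)
Q(M) = 7 + M
T = -392
q(t) = 1415/4 (q(t) = 7/4 + 352 = 1415/4)
Q(r)/q(T) = (7 - 763)/(1415/4) = -756*4/1415 = -3024/1415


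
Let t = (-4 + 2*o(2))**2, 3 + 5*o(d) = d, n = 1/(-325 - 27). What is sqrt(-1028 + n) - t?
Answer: -484/25 + I*sqrt(7960854)/88 ≈ -19.36 + 32.063*I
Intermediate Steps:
n = -1/352 (n = 1/(-352) = -1/352 ≈ -0.0028409)
o(d) = -3/5 + d/5
t = 484/25 (t = (-4 + 2*(-3/5 + (1/5)*2))**2 = (-4 + 2*(-3/5 + 2/5))**2 = (-4 + 2*(-1/5))**2 = (-4 - 2/5)**2 = (-22/5)**2 = 484/25 ≈ 19.360)
sqrt(-1028 + n) - t = sqrt(-1028 - 1/352) - 1*484/25 = sqrt(-361857/352) - 484/25 = I*sqrt(7960854)/88 - 484/25 = -484/25 + I*sqrt(7960854)/88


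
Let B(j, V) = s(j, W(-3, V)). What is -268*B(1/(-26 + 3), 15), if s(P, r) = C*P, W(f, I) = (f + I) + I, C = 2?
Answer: 536/23 ≈ 23.304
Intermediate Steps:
W(f, I) = f + 2*I (W(f, I) = (I + f) + I = f + 2*I)
s(P, r) = 2*P
B(j, V) = 2*j
-268*B(1/(-26 + 3), 15) = -536/(-26 + 3) = -536/(-23) = -536*(-1)/23 = -268*(-2/23) = 536/23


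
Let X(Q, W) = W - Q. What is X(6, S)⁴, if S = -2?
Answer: 4096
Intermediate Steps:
X(6, S)⁴ = (-2 - 1*6)⁴ = (-2 - 6)⁴ = (-8)⁴ = 4096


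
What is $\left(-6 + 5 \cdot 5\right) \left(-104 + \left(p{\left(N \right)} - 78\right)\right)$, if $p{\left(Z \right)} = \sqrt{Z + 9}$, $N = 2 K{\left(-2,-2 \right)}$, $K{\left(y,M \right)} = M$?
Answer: $-3458 + 19 \sqrt{5} \approx -3415.5$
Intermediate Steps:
$N = -4$ ($N = 2 \left(-2\right) = -4$)
$p{\left(Z \right)} = \sqrt{9 + Z}$
$\left(-6 + 5 \cdot 5\right) \left(-104 + \left(p{\left(N \right)} - 78\right)\right) = \left(-6 + 5 \cdot 5\right) \left(-104 + \left(\sqrt{9 - 4} - 78\right)\right) = \left(-6 + 25\right) \left(-104 - \left(78 - \sqrt{5}\right)\right) = 19 \left(-104 - \left(78 - \sqrt{5}\right)\right) = 19 \left(-182 + \sqrt{5}\right) = -3458 + 19 \sqrt{5}$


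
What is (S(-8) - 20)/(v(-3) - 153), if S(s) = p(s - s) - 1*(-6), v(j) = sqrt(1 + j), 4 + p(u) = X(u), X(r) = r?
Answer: 2754/23411 + 18*I*sqrt(2)/23411 ≈ 0.11764 + 0.0010873*I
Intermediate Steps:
p(u) = -4 + u
S(s) = 2 (S(s) = (-4 + (s - s)) - 1*(-6) = (-4 + 0) + 6 = -4 + 6 = 2)
(S(-8) - 20)/(v(-3) - 153) = (2 - 20)/(sqrt(1 - 3) - 153) = -18/(sqrt(-2) - 153) = -18/(I*sqrt(2) - 153) = -18/(-153 + I*sqrt(2))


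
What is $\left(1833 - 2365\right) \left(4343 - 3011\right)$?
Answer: $-708624$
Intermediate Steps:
$\left(1833 - 2365\right) \left(4343 - 3011\right) = \left(-532\right) 1332 = -708624$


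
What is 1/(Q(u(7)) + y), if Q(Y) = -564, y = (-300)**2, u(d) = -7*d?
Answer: 1/89436 ≈ 1.1181e-5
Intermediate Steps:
y = 90000
1/(Q(u(7)) + y) = 1/(-564 + 90000) = 1/89436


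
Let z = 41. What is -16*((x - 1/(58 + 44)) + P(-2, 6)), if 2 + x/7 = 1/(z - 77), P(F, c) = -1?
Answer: 37220/153 ≈ 243.27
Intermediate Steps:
x = -511/36 (x = -14 + 7/(41 - 77) = -14 + 7/(-36) = -14 + 7*(-1/36) = -14 - 7/36 = -511/36 ≈ -14.194)
-16*((x - 1/(58 + 44)) + P(-2, 6)) = -16*((-511/36 - 1/(58 + 44)) - 1) = -16*((-511/36 - 1/102) - 1) = -16*(-8693/612 - 1) = -16*(-9305/612) = 37220/153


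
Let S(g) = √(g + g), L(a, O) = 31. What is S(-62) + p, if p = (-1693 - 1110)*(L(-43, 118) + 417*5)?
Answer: -5931148 + 2*I*√31 ≈ -5.9312e+6 + 11.136*I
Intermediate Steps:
S(g) = √2*√g (S(g) = √(2*g) = √2*√g)
p = -5931148 (p = (-1693 - 1110)*(31 + 417*5) = -2803*(31 + 2085) = -2803*2116 = -5931148)
S(-62) + p = √2*√(-62) - 5931148 = √2*(I*√62) - 5931148 = 2*I*√31 - 5931148 = -5931148 + 2*I*√31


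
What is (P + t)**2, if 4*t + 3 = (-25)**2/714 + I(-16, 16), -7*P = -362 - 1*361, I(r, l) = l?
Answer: 92958521881/8156736 ≈ 11397.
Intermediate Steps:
P = 723/7 (P = -(-362 - 1*361)/7 = -(-362 - 361)/7 = -1/7*(-723) = 723/7 ≈ 103.29)
t = 9907/2856 (t = -3/4 + ((-25)**2/714 + 16)/4 = -3/4 + (625*(1/714) + 16)/4 = -3/4 + (625/714 + 16)/4 = -3/4 + (1/4)*(12049/714) = -3/4 + 12049/2856 = 9907/2856 ≈ 3.4688)
(P + t)**2 = (723/7 + 9907/2856)**2 = (304891/2856)**2 = 92958521881/8156736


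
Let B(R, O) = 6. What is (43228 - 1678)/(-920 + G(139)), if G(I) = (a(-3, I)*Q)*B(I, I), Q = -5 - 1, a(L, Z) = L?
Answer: -20775/406 ≈ -51.170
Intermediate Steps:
Q = -6
G(I) = 108 (G(I) = -3*(-6)*6 = 18*6 = 108)
(43228 - 1678)/(-920 + G(139)) = (43228 - 1678)/(-920 + 108) = 41550/(-812) = 41550*(-1/812) = -20775/406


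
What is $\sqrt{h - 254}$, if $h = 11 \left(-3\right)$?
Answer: $i \sqrt{287} \approx 16.941 i$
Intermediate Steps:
$h = -33$
$\sqrt{h - 254} = \sqrt{-33 - 254} = \sqrt{-287} = i \sqrt{287}$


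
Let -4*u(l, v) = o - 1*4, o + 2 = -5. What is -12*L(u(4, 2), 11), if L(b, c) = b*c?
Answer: -363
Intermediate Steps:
o = -7 (o = -2 - 5 = -7)
u(l, v) = 11/4 (u(l, v) = -(-7 - 1*4)/4 = -(-7 - 4)/4 = -¼*(-11) = 11/4)
-12*L(u(4, 2), 11) = -33*11 = -12*121/4 = -363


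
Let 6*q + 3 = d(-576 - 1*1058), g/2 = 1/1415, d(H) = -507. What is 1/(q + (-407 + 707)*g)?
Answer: -283/23935 ≈ -0.011824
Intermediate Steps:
g = 2/1415 ≈ 0.0014134
q = -85 (q = -½ + (⅙)*(-507) = -½ - 169/2 = -85)
1/(q + (-407 + 707)*g) = 1/(-85 + (-407 + 707)*(2/1415)) = 1/(-85 + 300*(2/1415)) = 1/(-85 + 120/283) = 1/(-23935/283) = -283/23935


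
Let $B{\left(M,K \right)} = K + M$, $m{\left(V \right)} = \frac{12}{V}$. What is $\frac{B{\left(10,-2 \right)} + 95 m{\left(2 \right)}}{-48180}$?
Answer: $- \frac{289}{24090} \approx -0.011997$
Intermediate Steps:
$\frac{B{\left(10,-2 \right)} + 95 m{\left(2 \right)}}{-48180} = \frac{\left(-2 + 10\right) + 95 \cdot \frac{12}{2}}{-48180} = \left(8 + 95 \cdot 12 \cdot \frac{1}{2}\right) \left(- \frac{1}{48180}\right) = \left(8 + 95 \cdot 6\right) \left(- \frac{1}{48180}\right) = \left(8 + 570\right) \left(- \frac{1}{48180}\right) = 578 \left(- \frac{1}{48180}\right) = - \frac{289}{24090}$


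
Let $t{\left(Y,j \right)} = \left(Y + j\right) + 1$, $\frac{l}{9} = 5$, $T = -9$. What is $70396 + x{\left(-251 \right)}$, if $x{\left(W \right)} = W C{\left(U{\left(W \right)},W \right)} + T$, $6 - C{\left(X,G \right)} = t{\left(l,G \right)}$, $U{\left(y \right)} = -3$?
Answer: $17426$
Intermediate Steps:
$l = 45$ ($l = 9 \cdot 5 = 45$)
$t{\left(Y,j \right)} = 1 + Y + j$
$C{\left(X,G \right)} = -40 - G$ ($C{\left(X,G \right)} = 6 - \left(1 + 45 + G\right) = 6 - \left(46 + G\right) = -40 - G$)
$x{\left(W \right)} = -9 + W \left(-40 - W\right)$ ($x{\left(W \right)} = W \left(-40 - W\right) - 9 = -9 + W \left(-40 - W\right)$)
$70396 + x{\left(-251 \right)} = 70396 - \left(9 - 251 \left(40 - 251\right)\right) = 70396 - \left(9 - -52961\right) = 70396 - 52970 = 17426$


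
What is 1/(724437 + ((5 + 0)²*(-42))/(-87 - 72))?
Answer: 53/38395511 ≈ 1.3804e-6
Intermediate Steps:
1/(724437 + ((5 + 0)²*(-42))/(-87 - 72)) = 1/(724437 + (5²*(-42))/(-159)) = 1/(724437 + (25*(-42))*(-1/159)) = 1/(724437 - 1050*(-1/159)) = 1/(724437 + 350/53) = 1/(38395511/53) = 53/38395511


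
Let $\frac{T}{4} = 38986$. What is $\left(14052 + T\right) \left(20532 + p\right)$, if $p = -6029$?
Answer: $2465451988$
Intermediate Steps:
$T = 155944$ ($T = 4 \cdot 38986 = 155944$)
$\left(14052 + T\right) \left(20532 + p\right) = \left(14052 + 155944\right) \left(20532 - 6029\right) = 169996 \cdot 14503 = 2465451988$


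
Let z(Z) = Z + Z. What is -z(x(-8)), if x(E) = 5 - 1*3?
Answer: -4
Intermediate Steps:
x(E) = 2 (x(E) = 5 - 3 = 2)
z(Z) = 2*Z
-z(x(-8)) = -2*2 = -1*4 = -4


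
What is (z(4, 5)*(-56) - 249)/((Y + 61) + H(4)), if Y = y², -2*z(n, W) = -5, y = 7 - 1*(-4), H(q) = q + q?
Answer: -389/190 ≈ -2.0474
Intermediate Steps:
H(q) = 2*q
y = 11 (y = 7 + 4 = 11)
z(n, W) = 5/2 (z(n, W) = -½*(-5) = 5/2)
Y = 121 (Y = 11² = 121)
(z(4, 5)*(-56) - 249)/((Y + 61) + H(4)) = ((5/2)*(-56) - 249)/((121 + 61) + 2*4) = (-140 - 249)/(182 + 8) = -389/190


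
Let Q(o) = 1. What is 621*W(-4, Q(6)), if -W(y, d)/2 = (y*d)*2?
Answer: 9936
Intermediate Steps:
W(y, d) = -4*d*y (W(y, d) = -2*y*d*2 = -2*d*y*2 = -4*d*y)
621*W(-4, Q(6)) = 621*(-4*1*(-4)) = 621*16 = 9936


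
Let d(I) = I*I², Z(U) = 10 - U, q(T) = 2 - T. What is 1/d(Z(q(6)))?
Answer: 1/2744 ≈ 0.00036443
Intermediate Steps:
d(I) = I³
1/d(Z(q(6))) = 1/((10 - (2 - 1*6))³) = 1/((10 - (2 - 6))³) = 1/((10 - 1*(-4))³) = 1/((10 + 4)³) = 1/(14³) = 1/2744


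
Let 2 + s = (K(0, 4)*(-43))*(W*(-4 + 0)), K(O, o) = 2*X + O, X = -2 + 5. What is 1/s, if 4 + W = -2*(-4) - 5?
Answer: -1/1034 ≈ -0.00096712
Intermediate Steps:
W = -1 (W = -4 + (-2*(-4) - 5) = -4 + (8 - 5) = -4 + 3 = -1)
X = 3
K(O, o) = 6 + O (K(O, o) = 2*3 + O = 6 + O)
s = -1034 (s = -2 + ((6 + 0)*(-43))*(-(-4 + 0)) = -2 + (6*(-43))*(-1*(-4)) = -2 - 258*4 = -2 - 1032 = -1034)
1/s = 1/(-1034) = -1/1034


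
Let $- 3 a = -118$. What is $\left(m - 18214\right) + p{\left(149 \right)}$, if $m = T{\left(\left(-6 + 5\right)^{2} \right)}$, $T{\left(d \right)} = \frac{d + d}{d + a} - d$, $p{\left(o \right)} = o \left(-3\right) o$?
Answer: $- \frac{10262972}{121} \approx -84818.0$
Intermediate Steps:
$a = \frac{118}{3}$ ($a = \left(- \frac{1}{3}\right) \left(-118\right) = \frac{118}{3} \approx 39.333$)
$p{\left(o \right)} = - 3 o^{2}$ ($p{\left(o \right)} = - 3 o o = - 3 o^{2}$)
$T{\left(d \right)} = - d + \frac{2 d}{\frac{118}{3} + d}$ ($T{\left(d \right)} = \frac{d + d}{d + \frac{118}{3}} - d = \frac{2 d}{\frac{118}{3} + d} - d = - d + \frac{2 d}{\frac{118}{3} + d}$)
$m = - \frac{115}{121}$ ($m = - \frac{\left(-6 + 5\right)^{2} \left(112 + 3 \left(-6 + 5\right)^{2}\right)}{118 + 3 \left(-6 + 5\right)^{2}} = - \frac{\left(-1\right)^{2} \left(112 + 3 \left(-1\right)^{2}\right)}{118 + 3 \left(-1\right)^{2}} = \left(-1\right) 1 \frac{1}{118 + 3 \cdot 1} \left(112 + 3 \cdot 1\right) = \left(-1\right) 1 \frac{1}{118 + 3} \left(112 + 3\right) = \left(-1\right) 1 \cdot \frac{1}{121} \cdot 115 = - \frac{115}{121} \approx -0.95041$)
$\left(m - 18214\right) + p{\left(149 \right)} = \left(- \frac{115}{121} - 18214\right) - 3 \cdot 149^{2} = - \frac{2204009}{121} - 66603 = - \frac{10262972}{121}$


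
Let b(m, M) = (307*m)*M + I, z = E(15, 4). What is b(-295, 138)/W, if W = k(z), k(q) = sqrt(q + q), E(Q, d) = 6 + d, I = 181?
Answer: -12497789*sqrt(5)/10 ≈ -2.7946e+6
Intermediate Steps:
z = 10 (z = 6 + 4 = 10)
b(m, M) = 181 + 307*M*m (b(m, M) = (307*m)*M + 181 = 307*M*m + 181 = 181 + 307*M*m)
k(q) = sqrt(2)*sqrt(q) (k(q) = sqrt(2*q) = sqrt(2)*sqrt(q))
W = 2*sqrt(5) (W = sqrt(2)*sqrt(10) = 2*sqrt(5) ≈ 4.4721)
b(-295, 138)/W = (181 + 307*138*(-295))/((2*sqrt(5))) = (181 - 12497970)*(sqrt(5)/10) = -12497789*sqrt(5)/10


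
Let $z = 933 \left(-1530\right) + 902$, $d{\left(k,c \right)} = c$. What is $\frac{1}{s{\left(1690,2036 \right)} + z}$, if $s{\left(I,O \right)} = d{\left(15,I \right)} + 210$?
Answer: $- \frac{1}{1424688} \approx -7.0191 \cdot 10^{-7}$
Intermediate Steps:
$z = -1426588$ ($z = -1427490 + 902 = -1426588$)
$s{\left(I,O \right)} = 210 + I$ ($s{\left(I,O \right)} = I + 210 = 210 + I$)
$\frac{1}{s{\left(1690,2036 \right)} + z} = \frac{1}{\left(210 + 1690\right) - 1426588} = \frac{1}{1900 - 1426588} = \frac{1}{-1424688} = - \frac{1}{1424688}$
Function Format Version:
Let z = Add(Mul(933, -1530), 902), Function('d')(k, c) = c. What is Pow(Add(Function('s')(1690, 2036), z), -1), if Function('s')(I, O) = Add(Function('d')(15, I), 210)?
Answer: Rational(-1, 1424688) ≈ -7.0191e-7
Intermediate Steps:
z = -1426588 (z = Add(-1427490, 902) = -1426588)
Function('s')(I, O) = Add(210, I) (Function('s')(I, O) = Add(I, 210) = Add(210, I))
Pow(Add(Function('s')(1690, 2036), z), -1) = Pow(Add(Add(210, 1690), -1426588), -1) = Pow(Add(1900, -1426588), -1) = Pow(-1424688, -1) = Rational(-1, 1424688)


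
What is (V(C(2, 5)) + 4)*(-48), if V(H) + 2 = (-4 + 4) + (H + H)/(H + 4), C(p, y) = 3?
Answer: -960/7 ≈ -137.14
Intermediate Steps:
V(H) = -2 + 2*H/(4 + H) (V(H) = -2 + ((-4 + 4) + (H + H)/(H + 4)) = -2 + (0 + (2*H)/(4 + H)) = -2 + (0 + 2*H/(4 + H)) = -2 + 2*H/(4 + H))
(V(C(2, 5)) + 4)*(-48) = (-8/(4 + 3) + 4)*(-48) = (-8/7 + 4)*(-48) = (20/7)*(-48) = -960/7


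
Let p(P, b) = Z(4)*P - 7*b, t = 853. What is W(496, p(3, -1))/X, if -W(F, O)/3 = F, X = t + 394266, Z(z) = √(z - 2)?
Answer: -1488/395119 ≈ -0.0037660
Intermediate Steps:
Z(z) = √(-2 + z)
X = 395119 (X = 853 + 394266 = 395119)
p(P, b) = -7*b + P*√2 (p(P, b) = √(-2 + 4)*P - 7*b = √2*P - 7*b = P*√2 - 7*b = -7*b + P*√2)
W(F, O) = -3*F
W(496, p(3, -1))/X = -3*496/395119 = -1488*1/395119 = -1488/395119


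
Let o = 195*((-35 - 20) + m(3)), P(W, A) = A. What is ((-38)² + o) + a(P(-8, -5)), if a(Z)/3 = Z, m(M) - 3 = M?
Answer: -8126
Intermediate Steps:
m(M) = 3 + M
a(Z) = 3*Z
o = -9555 (o = 195*((-35 - 20) + (3 + 3)) = 195*(-55 + 6) = 195*(-49) = -9555)
((-38)² + o) + a(P(-8, -5)) = ((-38)² - 9555) + 3*(-5) = (1444 - 9555) - 15 = -8111 - 15 = -8126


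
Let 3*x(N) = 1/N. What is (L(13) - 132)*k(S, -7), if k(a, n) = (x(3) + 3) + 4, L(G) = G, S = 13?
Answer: -7616/9 ≈ -846.22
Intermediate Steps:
x(N) = 1/(3*N)
k(a, n) = 64/9 (k(a, n) = ((⅓)/3 + 3) + 4 = ((⅓)*(⅓) + 3) + 4 = (⅑ + 3) + 4 = 28/9 + 4 = 64/9)
(L(13) - 132)*k(S, -7) = (13 - 132)*(64/9) = -119*64/9 = -7616/9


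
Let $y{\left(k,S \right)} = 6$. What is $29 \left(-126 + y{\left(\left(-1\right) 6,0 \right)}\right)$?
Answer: $-3480$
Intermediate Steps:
$29 \left(-126 + y{\left(\left(-1\right) 6,0 \right)}\right) = 29 \left(-126 + 6\right) = 29 \left(-120\right) = -3480$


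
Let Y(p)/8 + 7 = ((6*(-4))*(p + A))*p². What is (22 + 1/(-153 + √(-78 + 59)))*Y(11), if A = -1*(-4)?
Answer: -44896926242/5857 + 87134*I*√19/5857 ≈ -7.6655e+6 + 64.847*I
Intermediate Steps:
A = 4
Y(p) = -56 + 8*p²*(-96 - 24*p) (Y(p) = -56 + 8*(((6*(-4))*(p + 4))*p²) = -56 + 8*((-24*(4 + p))*p²) = -56 + 8*((-96 - 24*p)*p²) = -56 + 8*(p²*(-96 - 24*p)) = -56 + 8*p²*(-96 - 24*p))
(22 + 1/(-153 + √(-78 + 59)))*Y(11) = (22 + 1/(-153 + √(-78 + 59)))*(-56 - 768*11² - 192*11³) = (22 + 1/(-153 + √(-19)))*(-56 - 768*121 - 192*1331) = (22 + 1/(-153 + I*√19))*(-56 - 92928 - 255552) = (22 + 1/(-153 + I*√19))*(-348536) = -7667792 - 348536/(-153 + I*√19)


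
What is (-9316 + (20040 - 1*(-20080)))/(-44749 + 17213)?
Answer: -7701/6884 ≈ -1.1187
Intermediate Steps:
(-9316 + (20040 - 1*(-20080)))/(-44749 + 17213) = (-9316 + (20040 + 20080))/(-27536) = (-9316 + 40120)*(-1/27536) = 30804*(-1/27536) = -7701/6884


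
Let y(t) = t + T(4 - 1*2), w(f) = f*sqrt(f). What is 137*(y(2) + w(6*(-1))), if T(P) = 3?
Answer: 685 - 822*I*sqrt(6) ≈ 685.0 - 2013.5*I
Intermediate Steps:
w(f) = f**(3/2)
y(t) = 3 + t (y(t) = t + 3 = 3 + t)
137*(y(2) + w(6*(-1))) = 137*((3 + 2) + (6*(-1))**(3/2)) = 137*(5 + (-6)**(3/2)) = 137*(5 - 6*I*sqrt(6)) = 685 - 822*I*sqrt(6)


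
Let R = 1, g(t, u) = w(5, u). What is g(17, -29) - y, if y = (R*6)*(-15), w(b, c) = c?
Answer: 61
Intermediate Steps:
g(t, u) = u
y = -90 (y = (1*6)*(-15) = 6*(-15) = -90)
g(17, -29) - y = -29 - 1*(-90) = -29 + 90 = 61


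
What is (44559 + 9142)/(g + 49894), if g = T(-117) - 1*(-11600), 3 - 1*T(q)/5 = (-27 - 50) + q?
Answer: 53701/62479 ≈ 0.85950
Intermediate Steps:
T(q) = 400 - 5*q (T(q) = 15 - 5*((-27 - 50) + q) = 15 - 5*(-77 + q) = 15 + (385 - 5*q) = 400 - 5*q)
g = 12585 (g = (400 - 5*(-117)) - 1*(-11600) = (400 + 585) + 11600 = 985 + 11600 = 12585)
(44559 + 9142)/(g + 49894) = (44559 + 9142)/(12585 + 49894) = 53701/62479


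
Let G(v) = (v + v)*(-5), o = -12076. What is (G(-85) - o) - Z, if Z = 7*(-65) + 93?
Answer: 13288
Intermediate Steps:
Z = -362 (Z = -455 + 93 = -362)
G(v) = -10*v (G(v) = (2*v)*(-5) = -10*v)
(G(-85) - o) - Z = (-10*(-85) - 1*(-12076)) - 1*(-362) = (850 + 12076) + 362 = 12926 + 362 = 13288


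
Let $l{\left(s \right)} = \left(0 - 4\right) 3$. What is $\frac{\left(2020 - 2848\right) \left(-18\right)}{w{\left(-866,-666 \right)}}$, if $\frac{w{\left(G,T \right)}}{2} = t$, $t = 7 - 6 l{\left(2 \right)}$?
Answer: $\frac{7452}{79} \approx 94.329$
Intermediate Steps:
$l{\left(s \right)} = -12$ ($l{\left(s \right)} = \left(-4\right) 3 = -12$)
$t = 79$ ($t = 7 - -72 = 7 + 72 = 79$)
$w{\left(G,T \right)} = 158$ ($w{\left(G,T \right)} = 2 \cdot 79 = 158$)
$\frac{\left(2020 - 2848\right) \left(-18\right)}{w{\left(-866,-666 \right)}} = \frac{\left(2020 - 2848\right) \left(-18\right)}{158} = \left(2020 - 2848\right) \left(-18\right) \frac{1}{158} = \left(-828\right) \left(-18\right) \frac{1}{158} = 14904 \cdot \frac{1}{158} = \frac{7452}{79}$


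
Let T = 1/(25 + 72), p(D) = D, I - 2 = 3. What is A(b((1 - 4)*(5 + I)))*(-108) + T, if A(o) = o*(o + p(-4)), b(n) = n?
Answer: -10685519/97 ≈ -1.1016e+5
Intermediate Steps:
I = 5 (I = 2 + 3 = 5)
T = 1/97 ≈ 0.010309
A(o) = o*(-4 + o) (A(o) = o*(o - 4) = o*(-4 + o))
A(b((1 - 4)*(5 + I)))*(-108) + T = (((1 - 4)*(5 + 5))*(-4 + (1 - 4)*(5 + 5)))*(-108) + 1/97 = ((-3*10)*(-4 - 3*10))*(-108) + 1/97 = -30*(-4 - 30)*(-108) + 1/97 = -30*(-34)*(-108) + 1/97 = 1020*(-108) + 1/97 = -110160 + 1/97 = -10685519/97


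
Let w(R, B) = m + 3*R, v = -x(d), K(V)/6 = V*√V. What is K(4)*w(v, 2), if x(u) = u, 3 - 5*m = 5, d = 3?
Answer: -2256/5 ≈ -451.20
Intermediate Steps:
m = -⅖ (m = ⅗ - ⅕*5 = ⅗ - 1 = -⅖ ≈ -0.40000)
K(V) = 6*V^(3/2) (K(V) = 6*(V*√V) = 6*V^(3/2))
v = -3 (v = -1*3 = -3)
w(R, B) = -⅖ + 3*R
K(4)*w(v, 2) = (6*4^(3/2))*(-⅖ + 3*(-3)) = (6*8)*(-⅖ - 9) = 48*(-47/5) = -2256/5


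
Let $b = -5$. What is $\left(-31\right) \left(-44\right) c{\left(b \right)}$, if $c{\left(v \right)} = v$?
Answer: $-6820$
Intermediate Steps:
$\left(-31\right) \left(-44\right) c{\left(b \right)} = \left(-31\right) \left(-44\right) \left(-5\right) = 1364 \left(-5\right) = -6820$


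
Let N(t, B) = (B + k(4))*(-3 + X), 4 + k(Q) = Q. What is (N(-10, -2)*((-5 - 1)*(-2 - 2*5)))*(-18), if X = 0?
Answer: -7776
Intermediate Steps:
k(Q) = -4 + Q
N(t, B) = -3*B (N(t, B) = (B + (-4 + 4))*(-3 + 0) = (B + 0)*(-3) = B*(-3) = -3*B)
(N(-10, -2)*((-5 - 1)*(-2 - 2*5)))*(-18) = ((-3*(-2))*((-5 - 1)*(-2 - 2*5)))*(-18) = (6*(-6*(-2 - 10)))*(-18) = (6*(-6*(-12)))*(-18) = (6*72)*(-18) = 432*(-18) = -7776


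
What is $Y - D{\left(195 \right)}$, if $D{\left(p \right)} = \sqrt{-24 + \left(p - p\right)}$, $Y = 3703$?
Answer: $3703 - 2 i \sqrt{6} \approx 3703.0 - 4.899 i$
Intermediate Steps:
$D{\left(p \right)} = 2 i \sqrt{6}$ ($D{\left(p \right)} = \sqrt{-24 + 0} = \sqrt{-24} = 2 i \sqrt{6}$)
$Y - D{\left(195 \right)} = 3703 - 2 i \sqrt{6}$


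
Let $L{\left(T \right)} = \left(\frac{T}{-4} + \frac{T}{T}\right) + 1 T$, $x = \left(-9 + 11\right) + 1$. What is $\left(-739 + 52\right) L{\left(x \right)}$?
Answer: $- \frac{8931}{4} \approx -2232.8$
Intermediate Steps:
$x = 3$ ($x = 2 + 1 = 3$)
$L{\left(T \right)} = 1 + \frac{3 T}{4}$ ($L{\left(T \right)} = \left(T \left(- \frac{1}{4}\right) + 1\right) + T = \left(- \frac{T}{4} + 1\right) + T = \left(1 - \frac{T}{4}\right) + T = 1 + \frac{3 T}{4}$)
$\left(-739 + 52\right) L{\left(x \right)} = \left(-739 + 52\right) \left(1 + \frac{3}{4} \cdot 3\right) = - 687 \left(1 + \frac{9}{4}\right) = \left(-687\right) \frac{13}{4} = - \frac{8931}{4}$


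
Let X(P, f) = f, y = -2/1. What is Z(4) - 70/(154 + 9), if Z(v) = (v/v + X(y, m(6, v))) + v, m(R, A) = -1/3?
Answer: 2072/489 ≈ 4.2372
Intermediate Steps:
y = -2 (y = -2*1 = -2)
m(R, A) = -1/3 (m(R, A) = -1*1/3 = -1/3)
Z(v) = 2/3 + v (Z(v) = (v/v - 1/3) + v = (1 - 1/3) + v = 2/3 + v)
Z(4) - 70/(154 + 9) = (2/3 + 4) - 70/(154 + 9) = 14/3 - 70/163 = 2072/489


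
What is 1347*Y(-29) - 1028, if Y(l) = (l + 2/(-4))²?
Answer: 4684795/4 ≈ 1.1712e+6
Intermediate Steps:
Y(l) = (-½ + l)² (Y(l) = (l + 2*(-¼))² = (l - ½)² = (-½ + l)²)
1347*Y(-29) - 1028 = 1347*((-1 + 2*(-29))²/4) - 1028 = 1347*((-1 - 58)²/4) - 1028 = 1347*((¼)*(-59)²) - 1028 = 1347*((¼)*3481) - 1028 = 1347*(3481/4) - 1028 = 4688907/4 - 1028 = 4684795/4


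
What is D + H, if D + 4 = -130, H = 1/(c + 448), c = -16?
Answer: -57887/432 ≈ -134.00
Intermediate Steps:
H = 1/432 (H = 1/(-16 + 448) = 1/432 ≈ 0.0023148)
D = -134 (D = -4 - 130 = -134)
D + H = -134 + 1/432 = -57887/432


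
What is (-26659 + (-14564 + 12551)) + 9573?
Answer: -19099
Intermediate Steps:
(-26659 + (-14564 + 12551)) + 9573 = (-26659 - 2013) + 9573 = -28672 + 9573 = -19099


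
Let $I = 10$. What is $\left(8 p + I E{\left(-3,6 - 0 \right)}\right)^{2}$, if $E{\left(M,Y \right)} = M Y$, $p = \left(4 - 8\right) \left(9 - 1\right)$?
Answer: $190096$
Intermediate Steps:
$p = -32$ ($p = \left(-4\right) 8 = -32$)
$\left(8 p + I E{\left(-3,6 - 0 \right)}\right)^{2} = \left(8 \left(-32\right) + 10 \left(- 3 \left(6 - 0\right)\right)\right)^{2} = \left(-256 + 10 \left(- 3 \left(6 + 0\right)\right)\right)^{2} = \left(-256 + 10 \left(\left(-3\right) 6\right)\right)^{2} = \left(-256 + 10 \left(-18\right)\right)^{2} = \left(-256 - 180\right)^{2} = \left(-436\right)^{2} = 190096$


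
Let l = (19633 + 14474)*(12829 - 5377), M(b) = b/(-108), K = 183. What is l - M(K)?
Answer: 9149953165/36 ≈ 2.5417e+8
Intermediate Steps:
M(b) = -b/108 (M(b) = b*(-1/108) = -b/108)
l = 254165364 (l = 34107*7452 = 254165364)
l - M(K) = 254165364 - (-1)*183/108 = 254165364 - 1*(-61/36) = 254165364 + 61/36 = 9149953165/36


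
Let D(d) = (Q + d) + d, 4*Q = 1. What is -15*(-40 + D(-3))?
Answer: 2745/4 ≈ 686.25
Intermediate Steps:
Q = ¼ (Q = (¼)*1 = ¼ ≈ 0.25000)
D(d) = ¼ + 2*d (D(d) = (¼ + d) + d = ¼ + 2*d)
-15*(-40 + D(-3)) = -15*(-40 + (¼ + 2*(-3))) = -15*(-40 + (¼ - 6)) = -15*(-40 - 23/4) = -15*(-183/4) = 2745/4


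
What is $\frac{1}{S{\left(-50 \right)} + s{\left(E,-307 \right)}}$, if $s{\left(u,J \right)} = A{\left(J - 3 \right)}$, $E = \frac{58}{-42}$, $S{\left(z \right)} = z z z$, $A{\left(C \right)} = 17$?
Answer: $- \frac{1}{124983} \approx -8.0011 \cdot 10^{-6}$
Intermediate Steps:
$S{\left(z \right)} = z^{3}$ ($S{\left(z \right)} = z^{2} z = z^{3}$)
$E = - \frac{29}{21}$ ($E = 58 \left(- \frac{1}{42}\right) = - \frac{29}{21} \approx -1.381$)
$s{\left(u,J \right)} = 17$
$\frac{1}{S{\left(-50 \right)} + s{\left(E,-307 \right)}} = \frac{1}{\left(-50\right)^{3} + 17} = \frac{1}{-125000 + 17} = \frac{1}{-124983} = - \frac{1}{124983}$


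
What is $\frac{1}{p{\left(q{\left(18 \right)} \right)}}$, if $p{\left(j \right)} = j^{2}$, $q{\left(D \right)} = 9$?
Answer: $\frac{1}{81} \approx 0.012346$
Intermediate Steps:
$\frac{1}{p{\left(q{\left(18 \right)} \right)}} = \frac{1}{9^{2}} = \frac{1}{81}$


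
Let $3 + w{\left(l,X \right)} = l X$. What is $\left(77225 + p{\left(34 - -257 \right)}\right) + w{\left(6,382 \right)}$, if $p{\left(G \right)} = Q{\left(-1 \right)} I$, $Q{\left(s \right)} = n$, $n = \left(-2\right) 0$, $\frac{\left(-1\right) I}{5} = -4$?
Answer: $79514$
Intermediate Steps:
$I = 20$ ($I = \left(-5\right) \left(-4\right) = 20$)
$n = 0$
$Q{\left(s \right)} = 0$
$w{\left(l,X \right)} = -3 + X l$ ($w{\left(l,X \right)} = -3 + l X = -3 + X l$)
$p{\left(G \right)} = 0$ ($p{\left(G \right)} = 0 \cdot 20 = 0$)
$\left(77225 + p{\left(34 - -257 \right)}\right) + w{\left(6,382 \right)} = \left(77225 + 0\right) + \left(-3 + 382 \cdot 6\right) = 77225 + \left(-3 + 2292\right) = 77225 + 2289 = 79514$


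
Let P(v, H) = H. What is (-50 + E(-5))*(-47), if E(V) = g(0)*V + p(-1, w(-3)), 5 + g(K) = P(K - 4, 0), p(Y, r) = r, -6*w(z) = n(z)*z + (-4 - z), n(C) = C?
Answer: 3713/3 ≈ 1237.7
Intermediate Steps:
w(z) = ⅔ - z²/6 + z/6 (w(z) = -(z*z + (-4 - z))/6 = -(z² + (-4 - z))/6 = -(-4 + z² - z)/6 = ⅔ - z²/6 + z/6)
g(K) = -5 (g(K) = -5 + 0 = -5)
E(V) = -4/3 - 5*V (E(V) = -5*V + (⅔ - ⅙*(-3)² + (⅙)*(-3)) = -5*V + (⅔ - ⅙*9 - ½) = -5*V + (⅔ - 3/2 - ½) = -5*V - 4/3 = -4/3 - 5*V)
(-50 + E(-5))*(-47) = (-50 + (-4/3 - 5*(-5)))*(-47) = (-50 + (-4/3 + 25))*(-47) = (-50 + 71/3)*(-47) = -79/3*(-47) = 3713/3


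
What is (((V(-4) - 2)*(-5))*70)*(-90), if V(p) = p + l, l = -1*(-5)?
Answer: -31500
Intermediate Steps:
l = 5
V(p) = 5 + p (V(p) = p + 5 = 5 + p)
(((V(-4) - 2)*(-5))*70)*(-90) = ((((5 - 4) - 2)*(-5))*70)*(-90) = (((1 - 2)*(-5))*70)*(-90) = (-1*(-5)*70)*(-90) = (5*70)*(-90) = 350*(-90) = -31500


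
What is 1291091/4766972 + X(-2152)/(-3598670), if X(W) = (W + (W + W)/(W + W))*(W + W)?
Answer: -19742979348859/8577379563620 ≈ -2.3018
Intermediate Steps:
X(W) = 2*W*(1 + W) (X(W) = (W + (2*W)/((2*W)))*(2*W) = (W + (2*W)*(1/(2*W)))*(2*W) = (W + 1)*(2*W) = (1 + W)*(2*W) = 2*W*(1 + W))
1291091/4766972 + X(-2152)/(-3598670) = 1291091/4766972 + (2*(-2152)*(1 - 2152))/(-3598670) = 1291091*(1/4766972) + (2*(-2152)*(-2151))*(-1/3598670) = 1291091/4766972 + 9257904*(-1/3598670) = 1291091/4766972 - 4628952/1799335 = -19742979348859/8577379563620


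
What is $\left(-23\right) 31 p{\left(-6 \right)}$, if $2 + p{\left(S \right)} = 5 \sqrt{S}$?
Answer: $1426 - 3565 i \sqrt{6} \approx 1426.0 - 8732.4 i$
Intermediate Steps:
$p{\left(S \right)} = -2 + 5 \sqrt{S}$
$\left(-23\right) 31 p{\left(-6 \right)} = \left(-23\right) 31 \left(-2 + 5 \sqrt{-6}\right) = - 713 \left(-2 + 5 i \sqrt{6}\right) = 1426 - 3565 i \sqrt{6}$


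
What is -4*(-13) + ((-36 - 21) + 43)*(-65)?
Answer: 962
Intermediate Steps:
-4*(-13) + ((-36 - 21) + 43)*(-65) = 52 + (-57 + 43)*(-65) = 52 - 14*(-65) = 52 + 910 = 962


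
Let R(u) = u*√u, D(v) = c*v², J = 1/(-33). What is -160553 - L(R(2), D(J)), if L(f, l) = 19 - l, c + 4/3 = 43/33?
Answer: -5770475965/35937 ≈ -1.6057e+5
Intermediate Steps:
c = -1/33 (c = -4/3 + 43/33 = -1/33 ≈ -0.030303)
J = -1/33 ≈ -0.030303
D(v) = -v²/33
R(u) = u^(3/2)
-160553 - L(R(2), D(J)) = -160553 - (19 - (-1)*(-1/33)²/33) = -160553 - (19 - (-1)/(33*1089)) = -160553 - (19 - 1*(-1/35937)) = -160553 - (19 + 1/35937) = -160553 - 1*682804/35937 = -160553 - 682804/35937 = -5770475965/35937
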